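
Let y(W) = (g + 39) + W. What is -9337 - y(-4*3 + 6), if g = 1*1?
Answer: -9371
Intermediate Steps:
g = 1
y(W) = 40 + W (y(W) = (1 + 39) + W = 40 + W)
-9337 - y(-4*3 + 6) = -9337 - (40 + (-4*3 + 6)) = -9337 - (40 + (-12 + 6)) = -9337 - (40 - 6) = -9337 - 1*34 = -9337 - 34 = -9371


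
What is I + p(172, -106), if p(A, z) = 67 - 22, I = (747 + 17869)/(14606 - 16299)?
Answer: 57569/1693 ≈ 34.004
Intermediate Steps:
I = -18616/1693 (I = 18616/(-1693) = 18616*(-1/1693) = -18616/1693 ≈ -10.996)
p(A, z) = 45
I + p(172, -106) = -18616/1693 + 45 = 57569/1693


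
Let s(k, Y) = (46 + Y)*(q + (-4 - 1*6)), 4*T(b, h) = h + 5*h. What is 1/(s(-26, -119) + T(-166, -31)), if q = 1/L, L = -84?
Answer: 84/57487 ≈ 0.0014612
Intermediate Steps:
q = -1/84 (q = 1/(-84) = -1/84 ≈ -0.011905)
T(b, h) = 3*h/2 (T(b, h) = (h + 5*h)/4 = (6*h)/4 = 3*h/2)
s(k, Y) = -19343/42 - 841*Y/84 (s(k, Y) = (46 + Y)*(-1/84 + (-4 - 1*6)) = (46 + Y)*(-1/84 + (-4 - 6)) = (46 + Y)*(-1/84 - 10) = (46 + Y)*(-841/84) = -19343/42 - 841*Y/84)
1/(s(-26, -119) + T(-166, -31)) = 1/((-19343/42 - 841/84*(-119)) + (3/2)*(-31)) = 1/((-19343/42 + 14297/12) - 93/2) = 1/(61393/84 - 93/2) = 1/(57487/84) = 84/57487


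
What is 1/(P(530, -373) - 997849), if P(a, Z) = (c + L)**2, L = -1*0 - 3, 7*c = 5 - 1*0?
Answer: -49/48894345 ≈ -1.0022e-6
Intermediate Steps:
c = 5/7 (c = (5 - 1*0)/7 = (5 + 0)/7 = (1/7)*5 = 5/7 ≈ 0.71429)
L = -3 (L = 0 - 3 = -3)
P(a, Z) = 256/49 (P(a, Z) = (5/7 - 3)**2 = (-16/7)**2 = 256/49)
1/(P(530, -373) - 997849) = 1/(256/49 - 997849) = 1/(-48894345/49) = -49/48894345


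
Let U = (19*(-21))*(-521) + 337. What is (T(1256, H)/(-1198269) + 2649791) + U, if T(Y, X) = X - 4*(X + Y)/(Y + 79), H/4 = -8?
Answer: 1523974229513807/533229705 ≈ 2.8580e+6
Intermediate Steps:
H = -32 (H = 4*(-8) = -32)
U = 208216 (U = -399*(-521) + 337 = 207879 + 337 = 208216)
T(Y, X) = X - 4*(X + Y)/(79 + Y)
(T(1256, H)/(-1198269) + 2649791) + U = (((-4*1256 + 75*(-32) - 32*1256)/(79 + 1256))/(-1198269) + 2649791) + 208216 = (((-5024 - 2400 - 40192)/1335)*(-1/1198269) + 2649791) + 208216 = (((1/1335)*(-47616))*(-1/1198269) + 2649791) + 208216 = (-15872/445*(-1/1198269) + 2649791) + 208216 = (15872/533229705 + 2649791) + 208216 = 1412947273257527/533229705 + 208216 = 1523974229513807/533229705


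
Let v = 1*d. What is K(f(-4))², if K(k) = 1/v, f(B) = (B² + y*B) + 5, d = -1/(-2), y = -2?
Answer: 4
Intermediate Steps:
d = ½ (d = -1*(-½) = ½ ≈ 0.50000)
f(B) = 5 + B² - 2*B (f(B) = (B² - 2*B) + 5 = 5 + B² - 2*B)
v = ½ (v = 1*(½) = ½ ≈ 0.50000)
K(k) = 2 (K(k) = 1/(½) = 2)
K(f(-4))² = 2² = 4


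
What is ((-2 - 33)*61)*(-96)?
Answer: 204960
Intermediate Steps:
((-2 - 33)*61)*(-96) = -35*61*(-96) = -2135*(-96) = 204960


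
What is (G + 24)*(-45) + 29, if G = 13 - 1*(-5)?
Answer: -1861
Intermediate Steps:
G = 18 (G = 13 + 5 = 18)
(G + 24)*(-45) + 29 = (18 + 24)*(-45) + 29 = 42*(-45) + 29 = -1890 + 29 = -1861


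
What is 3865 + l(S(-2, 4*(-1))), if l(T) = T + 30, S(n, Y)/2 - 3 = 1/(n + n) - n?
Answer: 7809/2 ≈ 3904.5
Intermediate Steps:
S(n, Y) = 6 + 1/n - 2*n (S(n, Y) = 6 + 2*(1/(n + n) - n) = 6 + 2*(1/(2*n) - n) = 6 + (1/n - 2*n) = 6 + 1/n - 2*n)
l(T) = 30 + T
3865 + l(S(-2, 4*(-1))) = 3865 + (30 + (6 + 1/(-2) - 2*(-2))) = 3865 + (30 + (6 - 1/2 + 4)) = 3865 + (30 + 19/2) = 3865 + 79/2 = 7809/2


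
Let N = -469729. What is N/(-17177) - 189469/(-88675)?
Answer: 44907728088/1523170475 ≈ 29.483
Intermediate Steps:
N/(-17177) - 189469/(-88675) = -469729/(-17177) - 189469/(-88675) = -469729*(-1/17177) - 189469*(-1/88675) = 469729/17177 + 189469/88675 = 44907728088/1523170475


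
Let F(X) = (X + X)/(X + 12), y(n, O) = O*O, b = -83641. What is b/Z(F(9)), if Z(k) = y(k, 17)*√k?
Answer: -83641*√42/1734 ≈ -312.60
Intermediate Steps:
y(n, O) = O²
F(X) = 2*X/(12 + X) (F(X) = (2*X)/(12 + X) = 2*X/(12 + X))
Z(k) = 289*√k (Z(k) = 17²*√k = 289*√k)
b/Z(F(9)) = -83641*√2*√(12 + 9)/1734 = -83641*√42/1734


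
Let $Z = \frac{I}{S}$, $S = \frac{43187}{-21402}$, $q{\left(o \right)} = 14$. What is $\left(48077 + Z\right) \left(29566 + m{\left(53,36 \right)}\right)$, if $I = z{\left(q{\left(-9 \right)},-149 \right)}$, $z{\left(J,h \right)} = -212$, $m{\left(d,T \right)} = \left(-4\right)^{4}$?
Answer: $\frac{62054769415106}{43187} \approx 1.4369 \cdot 10^{9}$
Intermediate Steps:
$m{\left(d,T \right)} = 256$
$S = - \frac{43187}{21402}$ ($S = 43187 \left(- \frac{1}{21402}\right) = - \frac{43187}{21402} \approx -2.0179$)
$I = -212$
$Z = \frac{4537224}{43187}$ ($Z = - \frac{212}{- \frac{43187}{21402}} = \left(-212\right) \left(- \frac{21402}{43187}\right) = \frac{4537224}{43187} \approx 105.06$)
$\left(48077 + Z\right) \left(29566 + m{\left(53,36 \right)}\right) = \left(48077 + \frac{4537224}{43187}\right) \left(29566 + 256\right) = \frac{2080838623}{43187} \cdot 29822 = \frac{62054769415106}{43187}$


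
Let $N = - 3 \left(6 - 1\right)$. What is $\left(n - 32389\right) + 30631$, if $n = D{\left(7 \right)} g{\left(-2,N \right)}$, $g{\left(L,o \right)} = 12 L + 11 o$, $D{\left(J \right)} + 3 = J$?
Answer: $-2514$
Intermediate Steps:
$D{\left(J \right)} = -3 + J$
$N = -15$ ($N = \left(-3\right) 5 = -15$)
$g{\left(L,o \right)} = 11 o + 12 L$
$n = -756$ ($n = \left(-3 + 7\right) \left(11 \left(-15\right) + 12 \left(-2\right)\right) = 4 \left(-165 - 24\right) = 4 \left(-189\right) = -756$)
$\left(n - 32389\right) + 30631 = \left(-756 - 32389\right) + 30631 = -33145 + 30631 = -2514$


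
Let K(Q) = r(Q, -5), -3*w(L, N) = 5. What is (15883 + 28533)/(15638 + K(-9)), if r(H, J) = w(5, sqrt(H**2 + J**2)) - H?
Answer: 16656/5867 ≈ 2.8389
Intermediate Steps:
w(L, N) = -5/3 (w(L, N) = -1/3*5 = -5/3)
r(H, J) = -5/3 - H
K(Q) = -5/3 - Q
(15883 + 28533)/(15638 + K(-9)) = (15883 + 28533)/(15638 + (-5/3 - 1*(-9))) = 44416/(15638 + (-5/3 + 9)) = 44416/(15638 + 22/3) = 44416/(46936/3) = 44416*(3/46936) = 16656/5867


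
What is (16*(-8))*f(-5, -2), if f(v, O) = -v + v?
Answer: 0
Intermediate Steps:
f(v, O) = 0
(16*(-8))*f(-5, -2) = (16*(-8))*0 = -128*0 = 0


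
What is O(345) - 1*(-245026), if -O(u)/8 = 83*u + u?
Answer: 13186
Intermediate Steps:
O(u) = -672*u (O(u) = -8*(83*u + u) = -672*u)
O(345) - 1*(-245026) = -672*345 - 1*(-245026) = -231840 + 245026 = 13186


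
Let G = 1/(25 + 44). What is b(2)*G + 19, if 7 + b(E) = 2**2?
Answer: 436/23 ≈ 18.957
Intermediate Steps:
b(E) = -3 (b(E) = -7 + 2**2 = -7 + 4 = -3)
G = 1/69 ≈ 0.014493
b(2)*G + 19 = -3*1/69 + 19 = -1/23 + 19 = 436/23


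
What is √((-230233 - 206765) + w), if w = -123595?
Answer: 11*I*√4633 ≈ 748.73*I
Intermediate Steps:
√((-230233 - 206765) + w) = √((-230233 - 206765) - 123595) = √(-436998 - 123595) = √(-560593) = 11*I*√4633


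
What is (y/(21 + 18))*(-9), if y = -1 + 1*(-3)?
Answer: 12/13 ≈ 0.92308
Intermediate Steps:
y = -4 (y = -1 - 3 = -4)
(y/(21 + 18))*(-9) = -4/(21 + 18)*(-9) = -4/39*(-9) = 12/13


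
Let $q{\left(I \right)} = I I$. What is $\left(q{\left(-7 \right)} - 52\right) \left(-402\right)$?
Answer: $1206$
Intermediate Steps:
$q{\left(I \right)} = I^{2}$
$\left(q{\left(-7 \right)} - 52\right) \left(-402\right) = \left(\left(-7\right)^{2} - 52\right) \left(-402\right) = \left(49 - 52\right) \left(-402\right) = \left(-3\right) \left(-402\right) = 1206$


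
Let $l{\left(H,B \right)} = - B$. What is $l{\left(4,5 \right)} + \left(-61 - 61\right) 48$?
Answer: $-5861$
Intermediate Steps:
$l{\left(4,5 \right)} + \left(-61 - 61\right) 48 = \left(-1\right) 5 + \left(-61 - 61\right) 48 = -5 - 5856 = -5861$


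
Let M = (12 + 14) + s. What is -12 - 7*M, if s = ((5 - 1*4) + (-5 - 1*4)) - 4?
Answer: -110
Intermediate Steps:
s = -12 (s = ((5 - 4) + (-5 - 4)) - 4 = (1 - 9) - 4 = -8 - 4 = -12)
M = 14 (M = (12 + 14) - 12 = 26 - 12 = 14)
-12 - 7*M = -12 - 7*14 = -12 - 98 = -110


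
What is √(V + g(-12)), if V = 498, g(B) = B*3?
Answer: √462 ≈ 21.494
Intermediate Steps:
g(B) = 3*B
√(V + g(-12)) = √(498 + 3*(-12)) = √(498 - 36) = √462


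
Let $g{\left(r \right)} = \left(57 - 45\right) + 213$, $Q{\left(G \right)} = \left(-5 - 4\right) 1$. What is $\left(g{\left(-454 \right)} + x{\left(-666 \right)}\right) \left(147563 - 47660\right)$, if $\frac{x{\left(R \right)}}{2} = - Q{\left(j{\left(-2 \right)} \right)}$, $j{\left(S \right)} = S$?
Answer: $24276429$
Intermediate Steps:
$Q{\left(G \right)} = -9$ ($Q{\left(G \right)} = \left(-9\right) 1 = -9$)
$g{\left(r \right)} = 225$ ($g{\left(r \right)} = 12 + 213 = 225$)
$x{\left(R \right)} = 18$ ($x{\left(R \right)} = 2 \left(\left(-1\right) \left(-9\right)\right) = 2 \cdot 9 = 18$)
$\left(g{\left(-454 \right)} + x{\left(-666 \right)}\right) \left(147563 - 47660\right) = \left(225 + 18\right) \left(147563 - 47660\right) = 243 \cdot 99903 = 24276429$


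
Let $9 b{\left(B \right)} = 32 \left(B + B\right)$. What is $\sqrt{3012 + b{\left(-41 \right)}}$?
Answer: $\frac{2 \sqrt{6121}}{3} \approx 52.158$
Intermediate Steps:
$b{\left(B \right)} = \frac{64 B}{9}$ ($b{\left(B \right)} = \frac{32 \left(B + B\right)}{9} = \frac{32 \cdot 2 B}{9} = \frac{64 B}{9}$)
$\sqrt{3012 + b{\left(-41 \right)}} = \sqrt{3012 + \frac{64}{9} \left(-41\right)} = \sqrt{3012 - \frac{2624}{9}} = \sqrt{\frac{24484}{9}} = \frac{2 \sqrt{6121}}{3}$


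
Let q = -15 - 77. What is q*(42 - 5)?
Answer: -3404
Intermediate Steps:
q = -92
q*(42 - 5) = -92*(42 - 5) = -92*37 = -3404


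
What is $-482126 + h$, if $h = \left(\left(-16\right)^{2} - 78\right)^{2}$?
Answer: $-450442$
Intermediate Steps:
$h = 31684$ ($h = \left(256 - 78\right)^{2} = 178^{2} = 31684$)
$-482126 + h = -482126 + 31684 = -450442$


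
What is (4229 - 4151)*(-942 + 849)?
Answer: -7254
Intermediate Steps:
(4229 - 4151)*(-942 + 849) = 78*(-93) = -7254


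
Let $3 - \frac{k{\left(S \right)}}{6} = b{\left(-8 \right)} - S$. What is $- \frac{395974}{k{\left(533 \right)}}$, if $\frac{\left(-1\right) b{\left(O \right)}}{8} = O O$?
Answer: $- \frac{197987}{3144} \approx -62.973$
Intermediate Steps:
$b{\left(O \right)} = - 8 O^{2}$ ($b{\left(O \right)} = - 8 O O = - 8 O^{2}$)
$k{\left(S \right)} = 3090 + 6 S$ ($k{\left(S \right)} = 18 - 6 \left(- 8 \left(-8\right)^{2} - S\right) = 18 - 6 \left(\left(-8\right) 64 - S\right) = 18 - 6 \left(-512 - S\right) = 18 + \left(3072 + 6 S\right) = 3090 + 6 S$)
$- \frac{395974}{k{\left(533 \right)}} = - \frac{395974}{3090 + 6 \cdot 533} = - \frac{395974}{3090 + 3198} = - \frac{395974}{6288} = \left(-395974\right) \frac{1}{6288} = - \frac{197987}{3144}$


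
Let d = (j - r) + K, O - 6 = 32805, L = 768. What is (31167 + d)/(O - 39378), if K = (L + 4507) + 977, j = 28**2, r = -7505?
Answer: -15236/2189 ≈ -6.9603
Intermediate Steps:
O = 32811 (O = 6 + 32805 = 32811)
j = 784
K = 6252 (K = (768 + 4507) + 977 = 5275 + 977 = 6252)
d = 14541 (d = (784 - 1*(-7505)) + 6252 = (784 + 7505) + 6252 = 8289 + 6252 = 14541)
(31167 + d)/(O - 39378) = (31167 + 14541)/(32811 - 39378) = 45708/(-6567) = 45708*(-1/6567) = -15236/2189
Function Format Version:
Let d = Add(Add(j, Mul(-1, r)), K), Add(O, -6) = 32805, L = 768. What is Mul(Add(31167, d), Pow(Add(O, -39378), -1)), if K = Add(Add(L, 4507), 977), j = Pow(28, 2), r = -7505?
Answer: Rational(-15236, 2189) ≈ -6.9603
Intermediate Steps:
O = 32811 (O = Add(6, 32805) = 32811)
j = 784
K = 6252 (K = Add(Add(768, 4507), 977) = Add(5275, 977) = 6252)
d = 14541 (d = Add(Add(784, Mul(-1, -7505)), 6252) = Add(Add(784, 7505), 6252) = Add(8289, 6252) = 14541)
Mul(Add(31167, d), Pow(Add(O, -39378), -1)) = Mul(Add(31167, 14541), Pow(Add(32811, -39378), -1)) = Mul(45708, Pow(-6567, -1)) = Mul(45708, Rational(-1, 6567)) = Rational(-15236, 2189)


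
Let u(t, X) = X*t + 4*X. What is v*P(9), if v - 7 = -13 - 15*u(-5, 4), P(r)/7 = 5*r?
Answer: 17010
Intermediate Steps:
P(r) = 35*r (P(r) = 7*(5*r) = 35*r)
u(t, X) = 4*X + X*t
v = 54 (v = 7 + (-13 - 60*(4 - 5)) = 7 + (-13 - 60*(-1)) = 7 + (-13 - 15*(-4)) = 7 + (-13 + 60) = 7 + 47 = 54)
v*P(9) = 54*(35*9) = 54*315 = 17010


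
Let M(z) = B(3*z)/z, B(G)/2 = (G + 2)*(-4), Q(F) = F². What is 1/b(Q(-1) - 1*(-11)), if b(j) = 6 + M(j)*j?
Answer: -1/298 ≈ -0.0033557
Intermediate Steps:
B(G) = -16 - 8*G (B(G) = 2*((G + 2)*(-4)) = 2*((2 + G)*(-4)) = 2*(-8 - 4*G) = -16 - 8*G)
M(z) = (-16 - 24*z)/z
b(j) = 6 + j*(-24 - 16/j) (b(j) = 6 + (-24 - 16/j)*j = 6 + j*(-24 - 16/j))
1/b(Q(-1) - 1*(-11)) = 1/(-10 - 24*((-1)² - 1*(-11))) = 1/(-10 - 24*(1 + 11)) = 1/(-10 - 24*12) = 1/(-10 - 288) = 1/(-298) = -1/298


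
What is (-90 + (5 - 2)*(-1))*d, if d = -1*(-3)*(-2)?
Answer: 558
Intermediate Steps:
d = -6 (d = 3*(-2) = -6)
(-90 + (5 - 2)*(-1))*d = (-90 + (5 - 2)*(-1))*(-6) = (-90 + 3*(-1))*(-6) = (-90 - 3)*(-6) = -93*(-6) = 558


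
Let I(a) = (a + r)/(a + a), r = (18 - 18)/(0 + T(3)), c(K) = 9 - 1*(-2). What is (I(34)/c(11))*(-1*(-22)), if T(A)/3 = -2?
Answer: 1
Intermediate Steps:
c(K) = 11 (c(K) = 9 + 2 = 11)
T(A) = -6 (T(A) = 3*(-2) = -6)
r = 0 (r = (18 - 18)/(0 - 6) = 0/(-6) = 0*(-1/6) = 0)
I(a) = 1/2 (I(a) = (a + 0)/(a + a) = a/((2*a)) = a*(1/(2*a)) = 1/2)
(I(34)/c(11))*(-1*(-22)) = ((1/2)/11)*(-1*(-22)) = ((1/2)*(1/11))*22 = (1/22)*22 = 1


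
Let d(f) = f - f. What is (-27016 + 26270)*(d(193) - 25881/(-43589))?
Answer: -19307226/43589 ≈ -442.94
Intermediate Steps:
d(f) = 0
(-27016 + 26270)*(d(193) - 25881/(-43589)) = (-27016 + 26270)*(0 - 25881/(-43589)) = -746*(0 - 25881*(-1/43589)) = -746*(0 + 25881/43589) = -746*25881/43589 = -19307226/43589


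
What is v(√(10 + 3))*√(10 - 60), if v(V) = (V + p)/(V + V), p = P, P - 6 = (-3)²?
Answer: 5*I*√26*(15 + √13)/26 ≈ 18.244*I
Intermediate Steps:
P = 15 (P = 6 + (-3)² = 6 + 9 = 15)
p = 15
v(V) = (15 + V)/(2*V) (v(V) = (V + 15)/(V + V) = (15 + V)/((2*V)) = (15 + V)*(1/(2*V)) = (15 + V)/(2*V))
v(√(10 + 3))*√(10 - 60) = ((15 + √(10 + 3))/(2*(√(10 + 3))))*√(10 - 60) = ((15 + √13)/(2*(√13)))*√(-50) = ((√13/13)*(15 + √13)/2)*(5*I*√2) = (√13*(15 + √13)/26)*(5*I*√2) = 5*I*√26*(15 + √13)/26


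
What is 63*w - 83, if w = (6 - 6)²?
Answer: -83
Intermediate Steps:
w = 0 (w = 0² = 0)
63*w - 83 = 63*0 - 83 = 0 - 83 = -83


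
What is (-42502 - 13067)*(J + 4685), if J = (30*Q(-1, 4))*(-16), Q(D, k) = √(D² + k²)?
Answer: -260340765 + 26673120*√17 ≈ -1.5036e+8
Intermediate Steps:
J = -480*√17 (J = (30*√((-1)² + 4²))*(-16) = (30*√(1 + 16))*(-16) = (30*√17)*(-16) = -480*√17 ≈ -1979.1)
(-42502 - 13067)*(J + 4685) = (-42502 - 13067)*(-480*√17 + 4685) = -55569*(4685 - 480*√17) = -260340765 + 26673120*√17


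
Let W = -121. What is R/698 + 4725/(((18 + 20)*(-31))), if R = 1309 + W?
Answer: -949293/411122 ≈ -2.3090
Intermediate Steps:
R = 1188 (R = 1309 - 121 = 1188)
R/698 + 4725/(((18 + 20)*(-31))) = 1188/698 + 4725/(((18 + 20)*(-31))) = 1188*(1/698) + 4725/((38*(-31))) = 594/349 + 4725/(-1178) = 594/349 + 4725*(-1/1178) = 594/349 - 4725/1178 = -949293/411122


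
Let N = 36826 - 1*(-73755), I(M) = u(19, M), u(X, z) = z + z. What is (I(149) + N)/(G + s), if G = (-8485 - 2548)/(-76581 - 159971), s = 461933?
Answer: 26228649208/109271186049 ≈ 0.24003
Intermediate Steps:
u(X, z) = 2*z
I(M) = 2*M
N = 110581 (N = 36826 + 73755 = 110581)
G = 11033/236552 (G = -11033/(-236552) = -11033*(-1/236552) = 11033/236552 ≈ 0.046641)
(I(149) + N)/(G + s) = (2*149 + 110581)/(11033/236552 + 461933) = (298 + 110581)/(109271186049/236552) = 110879*(236552/109271186049) = 26228649208/109271186049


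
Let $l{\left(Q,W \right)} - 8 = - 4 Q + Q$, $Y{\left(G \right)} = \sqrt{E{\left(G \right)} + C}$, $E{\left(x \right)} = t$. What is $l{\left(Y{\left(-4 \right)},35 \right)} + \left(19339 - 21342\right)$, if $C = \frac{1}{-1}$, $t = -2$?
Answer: $-1995 - 3 i \sqrt{3} \approx -1995.0 - 5.1962 i$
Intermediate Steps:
$E{\left(x \right)} = -2$
$C = -1$
$Y{\left(G \right)} = i \sqrt{3}$ ($Y{\left(G \right)} = \sqrt{-2 - 1} = \sqrt{-3} = i \sqrt{3}$)
$l{\left(Q,W \right)} = 8 - 3 Q$ ($l{\left(Q,W \right)} = 8 + \left(- 4 Q + Q\right) = 8 - 3 Q$)
$l{\left(Y{\left(-4 \right)},35 \right)} + \left(19339 - 21342\right) = \left(8 - 3 i \sqrt{3}\right) + \left(19339 - 21342\right) = \left(8 - 3 i \sqrt{3}\right) - 2003 = -1995 - 3 i \sqrt{3}$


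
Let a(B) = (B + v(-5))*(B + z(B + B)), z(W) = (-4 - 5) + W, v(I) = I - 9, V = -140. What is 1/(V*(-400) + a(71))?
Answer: 1/67628 ≈ 1.4787e-5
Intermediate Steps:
v(I) = -9 + I
z(W) = -9 + W
a(B) = (-14 + B)*(-9 + 3*B) (a(B) = (B + (-9 - 5))*(B + (-9 + (B + B))) = (B - 14)*(B + (-9 + 2*B)) = (-14 + B)*(-9 + 3*B))
1/(V*(-400) + a(71)) = 1/(-140*(-400) + (126 - 51*71 + 3*71²)) = 1/(56000 + (126 - 3621 + 3*5041)) = 1/(56000 + (126 - 3621 + 15123)) = 1/(56000 + 11628) = 1/67628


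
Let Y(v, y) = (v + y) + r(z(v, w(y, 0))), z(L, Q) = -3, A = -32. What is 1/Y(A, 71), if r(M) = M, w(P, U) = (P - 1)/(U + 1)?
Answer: 1/36 ≈ 0.027778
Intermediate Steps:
w(P, U) = (-1 + P)/(1 + U)
Y(v, y) = -3 + v + y (Y(v, y) = (v + y) - 3 = -3 + v + y)
1/Y(A, 71) = 1/(-3 - 32 + 71) = 1/36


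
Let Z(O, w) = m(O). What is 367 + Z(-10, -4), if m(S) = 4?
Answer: 371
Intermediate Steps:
Z(O, w) = 4
367 + Z(-10, -4) = 367 + 4 = 371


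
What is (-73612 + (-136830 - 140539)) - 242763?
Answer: -593744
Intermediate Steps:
(-73612 + (-136830 - 140539)) - 242763 = (-73612 - 277369) - 242763 = -350981 - 242763 = -593744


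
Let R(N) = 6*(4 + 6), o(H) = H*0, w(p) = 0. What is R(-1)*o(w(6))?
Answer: 0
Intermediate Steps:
o(H) = 0
R(N) = 60 (R(N) = 6*10 = 60)
R(-1)*o(w(6)) = 60*0 = 0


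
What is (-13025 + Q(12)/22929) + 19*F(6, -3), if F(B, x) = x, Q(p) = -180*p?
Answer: -99986446/7643 ≈ -13082.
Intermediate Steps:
(-13025 + Q(12)/22929) + 19*F(6, -3) = (-13025 - 180*12/22929) + 19*(-3) = (-13025 - 2160*1/22929) - 57 = (-13025 - 720/7643) - 57 = -99550795/7643 - 57 = -99986446/7643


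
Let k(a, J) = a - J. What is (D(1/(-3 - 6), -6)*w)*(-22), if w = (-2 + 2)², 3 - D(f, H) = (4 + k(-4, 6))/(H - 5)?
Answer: 0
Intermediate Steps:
D(f, H) = 3 + 6/(-5 + H) (D(f, H) = 3 - (4 + (-4 - 1*6))/(H - 5) = 3 - (4 + (-4 - 6))/(-5 + H) = 3 - (4 - 10)/(-5 + H) = 3 - (-6)/(-5 + H) = 3 + 6/(-5 + H))
w = 0 (w = 0² = 0)
(D(1/(-3 - 6), -6)*w)*(-22) = ((3*(-3 - 6)/(-5 - 6))*0)*(-22) = ((3*(-9)/(-11))*0)*(-22) = ((3*(-1/11)*(-9))*0)*(-22) = ((27/11)*0)*(-22) = 0*(-22) = 0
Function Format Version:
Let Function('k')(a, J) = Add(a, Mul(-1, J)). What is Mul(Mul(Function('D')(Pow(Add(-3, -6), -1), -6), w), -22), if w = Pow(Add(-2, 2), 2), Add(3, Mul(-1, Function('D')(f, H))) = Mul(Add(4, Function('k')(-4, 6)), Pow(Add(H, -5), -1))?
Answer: 0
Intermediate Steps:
Function('D')(f, H) = Add(3, Mul(6, Pow(Add(-5, H), -1))) (Function('D')(f, H) = Add(3, Mul(-1, Mul(Add(4, Add(-4, Mul(-1, 6))), Pow(Add(H, -5), -1)))) = Add(3, Mul(-1, Mul(Add(4, Add(-4, -6)), Pow(Add(-5, H), -1)))) = Add(3, Mul(-1, Mul(Add(4, -10), Pow(Add(-5, H), -1)))) = Add(3, Mul(-1, Mul(-6, Pow(Add(-5, H), -1)))) = Add(3, Mul(6, Pow(Add(-5, H), -1))))
w = 0 (w = Pow(0, 2) = 0)
Mul(Mul(Function('D')(Pow(Add(-3, -6), -1), -6), w), -22) = Mul(Mul(Mul(3, Pow(Add(-5, -6), -1), Add(-3, -6)), 0), -22) = Mul(Mul(Mul(3, Pow(-11, -1), -9), 0), -22) = Mul(Mul(Mul(3, Rational(-1, 11), -9), 0), -22) = Mul(Mul(Rational(27, 11), 0), -22) = Mul(0, -22) = 0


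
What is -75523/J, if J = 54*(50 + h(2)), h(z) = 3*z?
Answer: -10789/432 ≈ -24.975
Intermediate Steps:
J = 3024 (J = 54*(50 + 3*2) = 54*(50 + 6) = 54*56 = 3024)
-75523/J = -75523/3024 = -75523*1/3024 = -10789/432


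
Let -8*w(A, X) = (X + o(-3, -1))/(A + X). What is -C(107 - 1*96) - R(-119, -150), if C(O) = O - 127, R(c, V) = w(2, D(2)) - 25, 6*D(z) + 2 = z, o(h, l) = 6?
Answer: 1131/8 ≈ 141.38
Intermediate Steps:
D(z) = -⅓ + z/6
w(A, X) = -(6 + X)/(8*(A + X)) (w(A, X) = -(X + 6)/(8*(A + X)) = -(6 + X)/(8*(A + X)))
R(c, V) = -203/8 (R(c, V) = (-6 - (-⅓ + (⅙)*2))/(8*(2 + (-⅓ + (⅙)*2))) - 25 = (-6 - (-⅓ + ⅓))/(8*(2 + (-⅓ + ⅓))) - 25 = (-6 - 1*0)/(8*(2 + 0)) - 25 = (⅛)*(-6 + 0)/2 - 25 = (⅛)*(½)*(-6) - 25 = -3/8 - 25 = -203/8)
C(O) = -127 + O
-C(107 - 1*96) - R(-119, -150) = -(-127 + (107 - 1*96)) - 1*(-203/8) = -(-127 + (107 - 96)) + 203/8 = -(-127 + 11) + 203/8 = -1*(-116) + 203/8 = 116 + 203/8 = 1131/8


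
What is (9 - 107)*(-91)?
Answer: 8918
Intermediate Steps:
(9 - 107)*(-91) = -98*(-91) = 8918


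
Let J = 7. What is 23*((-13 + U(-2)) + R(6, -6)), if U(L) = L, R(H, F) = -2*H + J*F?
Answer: -1587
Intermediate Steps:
R(H, F) = -2*H + 7*F
23*((-13 + U(-2)) + R(6, -6)) = 23*((-13 - 2) + (-2*6 + 7*(-6))) = 23*(-15 + (-12 - 42)) = 23*(-15 - 54) = 23*(-69) = -1587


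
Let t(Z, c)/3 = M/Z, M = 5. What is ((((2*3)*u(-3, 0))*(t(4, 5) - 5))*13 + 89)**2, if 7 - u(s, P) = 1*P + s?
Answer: 784996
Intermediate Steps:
t(Z, c) = 15/Z (t(Z, c) = 3*(5/Z) = 15/Z)
u(s, P) = 7 - P - s (u(s, P) = 7 - (1*P + s) = 7 - (P + s) = 7 + (-P - s) = 7 - P - s)
((((2*3)*u(-3, 0))*(t(4, 5) - 5))*13 + 89)**2 = ((((2*3)*(7 - 1*0 - 1*(-3)))*(15/4 - 5))*13 + 89)**2 = (((6*(7 + 0 + 3))*(15*(1/4) - 5))*13 + 89)**2 = (((6*10)*(15/4 - 5))*13 + 89)**2 = ((60*(-5/4))*13 + 89)**2 = (-75*13 + 89)**2 = (-975 + 89)**2 = (-886)**2 = 784996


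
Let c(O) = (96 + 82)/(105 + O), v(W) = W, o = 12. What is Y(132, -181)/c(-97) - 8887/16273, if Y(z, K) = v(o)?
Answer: -9839/1448297 ≈ -0.0067935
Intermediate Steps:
c(O) = 178/(105 + O)
Y(z, K) = 12
Y(132, -181)/c(-97) - 8887/16273 = 12/((178/(105 - 97))) - 8887/16273 = 12/((178/8)) - 8887*1/16273 = 12/((178*(⅛))) - 8887/16273 = 12/(89/4) - 8887/16273 = 12*(4/89) - 8887/16273 = 48/89 - 8887/16273 = -9839/1448297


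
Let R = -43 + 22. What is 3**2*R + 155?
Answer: -34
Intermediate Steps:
R = -21
3**2*R + 155 = 3**2*(-21) + 155 = 9*(-21) + 155 = -189 + 155 = -34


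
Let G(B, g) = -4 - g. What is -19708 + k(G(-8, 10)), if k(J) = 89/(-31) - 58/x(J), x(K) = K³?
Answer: -838341865/42532 ≈ -19711.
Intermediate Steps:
k(J) = -89/31 - 58/J³ (k(J) = 89/(-31) - 58/J³ = 89*(-1/31) - 58/J³ = -89/31 - 58/J³)
-19708 + k(G(-8, 10)) = -19708 + (-89/31 - 58/(-4 - 1*10)³) = -19708 + (-89/31 - 58/(-4 - 10)³) = -19708 + (-89/31 - 58/(-14)³) = -19708 + (-89/31 - 58*(-1/2744)) = -19708 + (-89/31 + 29/1372) = -19708 - 121209/42532 = -838341865/42532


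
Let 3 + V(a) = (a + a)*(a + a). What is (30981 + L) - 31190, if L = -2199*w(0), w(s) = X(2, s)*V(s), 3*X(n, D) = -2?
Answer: -4607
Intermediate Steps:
V(a) = -3 + 4*a**2 (V(a) = -3 + (a + a)*(a + a) = -3 + (2*a)*(2*a) = -3 + 4*a**2)
X(n, D) = -2/3 (X(n, D) = (1/3)*(-2) = -2/3)
w(s) = 2 - 8*s**2/3 (w(s) = -2*(-3 + 4*s**2)/3 = 2 - 8*s**2/3)
L = -4398 (L = -2199*(2 - 8/3*0**2) = -2199*(2 - 8/3*0) = -2199*(2 + 0) = -2199*2 = -4398)
(30981 + L) - 31190 = (30981 - 4398) - 31190 = 26583 - 31190 = -4607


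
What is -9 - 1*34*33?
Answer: -1131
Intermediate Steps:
-9 - 1*34*33 = -9 - 34*33 = -9 - 1122 = -1131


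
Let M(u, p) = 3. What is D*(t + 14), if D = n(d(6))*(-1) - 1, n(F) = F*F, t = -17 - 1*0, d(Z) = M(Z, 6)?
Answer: 30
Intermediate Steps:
d(Z) = 3
t = -17 (t = -17 + 0 = -17)
n(F) = F**2
D = -10 (D = 3**2*(-1) - 1 = 9*(-1) - 1 = -9 - 1 = -10)
D*(t + 14) = -10*(-17 + 14) = -10*(-3) = 30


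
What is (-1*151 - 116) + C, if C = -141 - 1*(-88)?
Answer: -320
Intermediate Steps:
C = -53 (C = -141 + 88 = -53)
(-1*151 - 116) + C = (-1*151 - 116) - 53 = (-151 - 116) - 53 = -267 - 53 = -320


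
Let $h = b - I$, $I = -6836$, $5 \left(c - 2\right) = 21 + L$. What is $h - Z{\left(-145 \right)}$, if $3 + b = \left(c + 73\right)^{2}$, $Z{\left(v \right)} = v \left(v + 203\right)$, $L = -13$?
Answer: $\frac{527764}{25} \approx 21111.0$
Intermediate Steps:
$Z{\left(v \right)} = v \left(203 + v\right)$
$c = \frac{18}{5}$ ($c = 2 + \frac{21 - 13}{5} = 2 + \frac{1}{5} \cdot 8 = 2 + \frac{8}{5} = \frac{18}{5} \approx 3.6$)
$b = \frac{146614}{25}$ ($b = -3 + \left(\frac{18}{5} + 73\right)^{2} = -3 + \left(\frac{383}{5}\right)^{2} = -3 + \frac{146689}{25} = \frac{146614}{25} \approx 5864.6$)
$h = \frac{317514}{25}$ ($h = \frac{146614}{25} - -6836 = \frac{146614}{25} + 6836 = \frac{317514}{25} \approx 12701.0$)
$h - Z{\left(-145 \right)} = \frac{317514}{25} - - 145 \left(203 - 145\right) = \frac{317514}{25} - \left(-145\right) 58 = \frac{317514}{25} - -8410 = \frac{317514}{25} + 8410 = \frac{527764}{25}$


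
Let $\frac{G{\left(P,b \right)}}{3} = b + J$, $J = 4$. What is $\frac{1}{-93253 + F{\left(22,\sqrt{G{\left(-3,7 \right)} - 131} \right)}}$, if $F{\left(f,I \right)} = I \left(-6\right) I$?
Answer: $- \frac{1}{92665} \approx -1.0792 \cdot 10^{-5}$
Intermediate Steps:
$G{\left(P,b \right)} = 12 + 3 b$ ($G{\left(P,b \right)} = 3 \left(b + 4\right) = 3 \left(4 + b\right) = 12 + 3 b$)
$F{\left(f,I \right)} = - 6 I^{2}$ ($F{\left(f,I \right)} = - 6 I I = - 6 I^{2}$)
$\frac{1}{-93253 + F{\left(22,\sqrt{G{\left(-3,7 \right)} - 131} \right)}} = \frac{1}{-93253 - 6 \left(\sqrt{\left(12 + 3 \cdot 7\right) - 131}\right)^{2}} = \frac{1}{-93253 - 6 \left(\sqrt{\left(12 + 21\right) - 131}\right)^{2}} = \frac{1}{-93253 - 6 \left(\sqrt{33 - 131}\right)^{2}} = \frac{1}{-93253 - 6 \left(\sqrt{-98}\right)^{2}} = \frac{1}{-93253 - 6 \left(7 i \sqrt{2}\right)^{2}} = \frac{1}{-93253 - -588} = \frac{1}{-93253 + 588} = \frac{1}{-92665} = - \frac{1}{92665}$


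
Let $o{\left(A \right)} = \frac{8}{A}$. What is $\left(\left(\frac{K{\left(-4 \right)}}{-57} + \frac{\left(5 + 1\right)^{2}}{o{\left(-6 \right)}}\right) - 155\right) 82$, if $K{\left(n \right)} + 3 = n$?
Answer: $- \frac{850094}{57} \approx -14914.0$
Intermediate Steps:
$K{\left(n \right)} = -3 + n$
$\left(\left(\frac{K{\left(-4 \right)}}{-57} + \frac{\left(5 + 1\right)^{2}}{o{\left(-6 \right)}}\right) - 155\right) 82 = \left(\left(\frac{-3 - 4}{-57} + \frac{\left(5 + 1\right)^{2}}{8 \frac{1}{-6}}\right) - 155\right) 82 = \left(\left(\left(-7\right) \left(- \frac{1}{57}\right) + \frac{6^{2}}{8 \left(- \frac{1}{6}\right)}\right) - 155\right) 82 = \left(\left(\frac{7}{57} + \frac{36}{- \frac{4}{3}}\right) - 155\right) 82 = \left(\left(\frac{7}{57} + 36 \left(- \frac{3}{4}\right)\right) - 155\right) 82 = \left(\left(\frac{7}{57} - 27\right) - 155\right) 82 = \left(- \frac{1532}{57} - 155\right) 82 = \left(- \frac{10367}{57}\right) 82 = - \frac{850094}{57}$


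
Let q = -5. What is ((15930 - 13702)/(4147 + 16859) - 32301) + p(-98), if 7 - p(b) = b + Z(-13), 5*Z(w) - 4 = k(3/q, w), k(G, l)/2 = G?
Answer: -8453983892/262575 ≈ -32196.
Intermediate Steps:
k(G, l) = 2*G
Z(w) = 14/25 (Z(w) = 4/5 + (2*(3/(-5)))/5 = 4/5 + (2*(3*(-1/5)))/5 = 4/5 + (2*(-3/5))/5 = 4/5 + (1/5)*(-6/5) = 4/5 - 6/25 = 14/25)
p(b) = 161/25 - b (p(b) = 7 - (b + 14/25) = 7 - (14/25 + b) = 7 + (-14/25 - b) = 161/25 - b)
((15930 - 13702)/(4147 + 16859) - 32301) + p(-98) = ((15930 - 13702)/(4147 + 16859) - 32301) + (161/25 - 1*(-98)) = (2228/21006 - 32301) + (161/25 + 98) = (2228*(1/21006) - 32301) + 2611/25 = (1114/10503 - 32301) + 2611/25 = -339256289/10503 + 2611/25 = -8453983892/262575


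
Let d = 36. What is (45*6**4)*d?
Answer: 2099520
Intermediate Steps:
(45*6**4)*d = (45*6**4)*36 = (45*1296)*36 = 58320*36 = 2099520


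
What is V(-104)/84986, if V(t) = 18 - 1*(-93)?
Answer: 111/84986 ≈ 0.0013061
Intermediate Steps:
V(t) = 111 (V(t) = 18 + 93 = 111)
V(-104)/84986 = 111/84986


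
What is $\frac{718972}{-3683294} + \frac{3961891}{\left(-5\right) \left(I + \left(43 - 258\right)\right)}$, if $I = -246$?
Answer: $\frac{7295576059247}{4244996335} \approx 1718.6$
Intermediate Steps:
$\frac{718972}{-3683294} + \frac{3961891}{\left(-5\right) \left(I + \left(43 - 258\right)\right)} = \frac{718972}{-3683294} + \frac{3961891}{\left(-5\right) \left(-246 + \left(43 - 258\right)\right)} = 718972 \left(- \frac{1}{3683294}\right) + \frac{3961891}{\left(-5\right) \left(-246 - 215\right)} = - \frac{359486}{1841647} + \frac{3961891}{\left(-5\right) \left(-461\right)} = - \frac{359486}{1841647} + \frac{3961891}{2305} = \frac{7295576059247}{4244996335}$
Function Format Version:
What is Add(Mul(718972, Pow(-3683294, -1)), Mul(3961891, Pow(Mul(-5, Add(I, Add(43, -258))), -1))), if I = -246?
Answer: Rational(7295576059247, 4244996335) ≈ 1718.6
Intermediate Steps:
Add(Mul(718972, Pow(-3683294, -1)), Mul(3961891, Pow(Mul(-5, Add(I, Add(43, -258))), -1))) = Add(Mul(718972, Pow(-3683294, -1)), Mul(3961891, Pow(Mul(-5, Add(-246, Add(43, -258))), -1))) = Add(Mul(718972, Rational(-1, 3683294)), Mul(3961891, Pow(Mul(-5, Add(-246, -215)), -1))) = Add(Rational(-359486, 1841647), Mul(3961891, Pow(Mul(-5, -461), -1))) = Add(Rational(-359486, 1841647), Mul(3961891, Pow(2305, -1))) = Add(Rational(-359486, 1841647), Mul(3961891, Rational(1, 2305))) = Add(Rational(-359486, 1841647), Rational(3961891, 2305)) = Rational(7295576059247, 4244996335)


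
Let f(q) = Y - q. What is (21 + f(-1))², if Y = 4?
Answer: 676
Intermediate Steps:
f(q) = 4 - q
(21 + f(-1))² = (21 + (4 - 1*(-1)))² = (21 + (4 + 1))² = (21 + 5)² = 26² = 676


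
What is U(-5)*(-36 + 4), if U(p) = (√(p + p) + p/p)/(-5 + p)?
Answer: 16/5 + 16*I*√10/5 ≈ 3.2 + 10.119*I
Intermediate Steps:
U(p) = (1 + √2*√p)/(-5 + p) (U(p) = (√(2*p) + 1)/(-5 + p) = (√2*√p + 1)/(-5 + p) = (1 + √2*√p)/(-5 + p))
U(-5)*(-36 + 4) = ((1 + √2*√(-5))/(-5 - 5))*(-36 + 4) = ((1 + √2*(I*√5))/(-10))*(-32) = -(1 + I*√10)/10*(-32) = (-⅒ - I*√10/10)*(-32) = 16/5 + 16*I*√10/5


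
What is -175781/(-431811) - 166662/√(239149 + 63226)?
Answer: 175781/431811 - 166662*√12095/60475 ≈ -302.68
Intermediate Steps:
-175781/(-431811) - 166662/√(239149 + 63226) = -175781*(-1/431811) - 166662*√12095/60475 = 175781/431811 - 166662*√12095/60475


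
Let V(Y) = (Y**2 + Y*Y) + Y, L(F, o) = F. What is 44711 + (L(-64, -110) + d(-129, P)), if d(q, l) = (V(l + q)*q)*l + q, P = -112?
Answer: 1674871126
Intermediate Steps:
V(Y) = Y + 2*Y**2 (V(Y) = (Y**2 + Y**2) + Y = 2*Y**2 + Y = Y + 2*Y**2)
d(q, l) = q + l*q*(l + q)*(1 + 2*l + 2*q) (d(q, l) = (((l + q)*(1 + 2*(l + q)))*q)*l + q = (((l + q)*(1 + (2*l + 2*q)))*q)*l + q = (((l + q)*(1 + 2*l + 2*q))*q)*l + q = (q*(l + q)*(1 + 2*l + 2*q))*l + q = l*q*(l + q)*(1 + 2*l + 2*q) + q = q + l*q*(l + q)*(1 + 2*l + 2*q))
44711 + (L(-64, -110) + d(-129, P)) = 44711 + (-64 - 129*(1 - 112*(-112 - 129)*(1 + 2*(-112) + 2*(-129)))) = 44711 + (-64 - 129*(1 - 112*(-241)*(1 - 224 - 258))) = 44711 + (-64 - 129*(1 - 112*(-241)*(-481))) = 44711 + (-64 - 129*(1 - 12983152)) = 44711 + (-64 - 129*(-12983151)) = 44711 + (-64 + 1674826479) = 44711 + 1674826415 = 1674871126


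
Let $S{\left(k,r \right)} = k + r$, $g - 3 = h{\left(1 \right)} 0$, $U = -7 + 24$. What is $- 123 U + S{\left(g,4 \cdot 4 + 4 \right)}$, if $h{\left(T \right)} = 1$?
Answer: $-2068$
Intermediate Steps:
$U = 17$
$g = 3$ ($g = 3 + 1 \cdot 0 = 3 + 0 = 3$)
$- 123 U + S{\left(g,4 \cdot 4 + 4 \right)} = \left(-123\right) 17 + \left(3 + \left(4 \cdot 4 + 4\right)\right) = -2091 + \left(3 + \left(16 + 4\right)\right) = -2091 + \left(3 + 20\right) = -2091 + 23 = -2068$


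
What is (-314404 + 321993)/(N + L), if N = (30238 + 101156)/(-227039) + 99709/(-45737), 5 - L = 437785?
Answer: -78804803936627/4545972390629569 ≈ -0.017335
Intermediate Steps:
L = -437780 (L = 5 - 1*437785 = 5 - 437785 = -437780)
N = -28647399029/10384082743 (N = 131394*(-1/227039) + 99709*(-1/45737) = -131394/227039 - 99709/45737 = -28647399029/10384082743 ≈ -2.7588)
(-314404 + 321993)/(N + L) = (-314404 + 321993)/(-28647399029/10384082743 - 437780) = 7589/(-4545972390629569/10384082743) = 7589*(-10384082743/4545972390629569) = -78804803936627/4545972390629569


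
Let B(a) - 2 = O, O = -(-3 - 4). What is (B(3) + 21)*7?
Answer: 210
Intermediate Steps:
O = 7 (O = -1*(-7) = 7)
B(a) = 9 (B(a) = 2 + 7 = 9)
(B(3) + 21)*7 = (9 + 21)*7 = 30*7 = 210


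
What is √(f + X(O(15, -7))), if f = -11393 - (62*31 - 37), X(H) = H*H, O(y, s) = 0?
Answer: I*√13278 ≈ 115.23*I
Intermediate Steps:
X(H) = H²
f = -13278 (f = -11393 - (1922 - 37) = -11393 - 1*1885 = -11393 - 1885 = -13278)
√(f + X(O(15, -7))) = √(-13278 + 0²) = √(-13278 + 0) = √(-13278) = I*√13278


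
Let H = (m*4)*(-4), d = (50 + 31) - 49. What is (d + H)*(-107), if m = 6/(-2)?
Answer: -8560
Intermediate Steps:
m = -3 (m = 6*(-1/2) = -3)
d = 32 (d = 81 - 49 = 32)
H = 48 (H = -3*4*(-4) = -12*(-4) = 48)
(d + H)*(-107) = (32 + 48)*(-107) = 80*(-107) = -8560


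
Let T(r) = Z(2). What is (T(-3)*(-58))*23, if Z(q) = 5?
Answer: -6670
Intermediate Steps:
T(r) = 5
(T(-3)*(-58))*23 = (5*(-58))*23 = -290*23 = -6670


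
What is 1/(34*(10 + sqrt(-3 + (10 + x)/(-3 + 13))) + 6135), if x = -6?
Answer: 32375/209643153 - 34*I*sqrt(65)/209643153 ≈ 0.00015443 - 1.3075e-6*I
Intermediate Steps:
1/(34*(10 + sqrt(-3 + (10 + x)/(-3 + 13))) + 6135) = 1/(34*(10 + sqrt(-3 + (10 - 6)/(-3 + 13))) + 6135) = 1/(34*(10 + sqrt(-3 + 4/10)) + 6135) = 1/(34*(10 + sqrt(-3 + 4*(1/10))) + 6135) = 1/(34*(10 + sqrt(-3 + 2/5)) + 6135) = 1/(34*(10 + sqrt(-13/5)) + 6135) = 1/(34*(10 + I*sqrt(65)/5) + 6135) = 1/((340 + 34*I*sqrt(65)/5) + 6135) = 1/(6475 + 34*I*sqrt(65)/5)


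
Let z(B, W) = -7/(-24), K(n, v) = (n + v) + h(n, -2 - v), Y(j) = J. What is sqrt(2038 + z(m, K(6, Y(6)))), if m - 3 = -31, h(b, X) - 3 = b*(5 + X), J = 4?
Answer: sqrt(293514)/12 ≈ 45.147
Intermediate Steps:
h(b, X) = 3 + b*(5 + X)
m = -28 (m = 3 - 31 = -28)
Y(j) = 4
K(n, v) = 3 + v + 6*n + n*(-2 - v) (K(n, v) = (n + v) + (3 + 5*n + (-2 - v)*n) = (n + v) + (3 + 5*n + n*(-2 - v)) = 3 + v + 6*n + n*(-2 - v))
z(B, W) = 7/24 (z(B, W) = -7*(-1/24) = 7/24)
sqrt(2038 + z(m, K(6, Y(6)))) = sqrt(2038 + 7/24) = sqrt(48919/24) = sqrt(293514)/12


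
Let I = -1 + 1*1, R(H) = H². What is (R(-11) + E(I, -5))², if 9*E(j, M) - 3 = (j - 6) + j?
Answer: 131044/9 ≈ 14560.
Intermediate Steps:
I = 0 (I = -1 + 1 = 0)
E(j, M) = -⅓ + 2*j/9 (E(j, M) = ⅓ + ((j - 6) + j)/9 = ⅓ + ((-6 + j) + j)/9 = ⅓ + (-6 + 2*j)/9 = ⅓ + (-⅔ + 2*j/9) = -⅓ + 2*j/9)
(R(-11) + E(I, -5))² = ((-11)² + (-⅓ + (2/9)*0))² = (121 + (-⅓ + 0))² = (121 - ⅓)² = (362/3)² = 131044/9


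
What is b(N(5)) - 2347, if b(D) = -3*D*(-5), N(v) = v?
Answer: -2272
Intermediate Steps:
b(D) = 15*D
b(N(5)) - 2347 = 15*5 - 2347 = 75 - 2347 = -2272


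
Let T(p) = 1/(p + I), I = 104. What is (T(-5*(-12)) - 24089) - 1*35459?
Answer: -9765871/164 ≈ -59548.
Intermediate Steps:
T(p) = 1/(104 + p) (T(p) = 1/(p + 104) = 1/(104 + p))
(T(-5*(-12)) - 24089) - 1*35459 = (1/(104 - 5*(-12)) - 24089) - 1*35459 = (1/(104 + 60) - 24089) - 35459 = (1/164 - 24089) - 35459 = -3950595/164 - 35459 = -9765871/164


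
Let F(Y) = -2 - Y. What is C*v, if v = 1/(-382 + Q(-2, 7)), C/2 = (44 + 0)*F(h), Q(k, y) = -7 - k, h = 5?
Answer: 616/387 ≈ 1.5917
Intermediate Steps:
C = -616 (C = 2*((44 + 0)*(-2 - 1*5)) = 2*(44*(-2 - 5)) = 2*(44*(-7)) = 2*(-308) = -616)
v = -1/387 (v = 1/(-382 + (-7 - 1*(-2))) = 1/(-382 + (-7 + 2)) = 1/(-382 - 5) = 1/(-387) = -1/387 ≈ -0.0025840)
C*v = -616*(-1/387) = 616/387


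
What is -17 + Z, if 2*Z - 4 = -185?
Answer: -215/2 ≈ -107.50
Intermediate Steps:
Z = -181/2 (Z = 2 + (½)*(-185) = 2 - 185/2 = -181/2 ≈ -90.500)
-17 + Z = -17 - 181/2 = -215/2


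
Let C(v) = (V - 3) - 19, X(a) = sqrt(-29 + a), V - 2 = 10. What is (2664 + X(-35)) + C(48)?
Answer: 2654 + 8*I ≈ 2654.0 + 8.0*I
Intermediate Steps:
V = 12 (V = 2 + 10 = 12)
C(v) = -10 (C(v) = (12 - 3) - 19 = 9 - 19 = -10)
(2664 + X(-35)) + C(48) = (2664 + sqrt(-29 - 35)) - 10 = (2664 + sqrt(-64)) - 10 = (2664 + 8*I) - 10 = 2654 + 8*I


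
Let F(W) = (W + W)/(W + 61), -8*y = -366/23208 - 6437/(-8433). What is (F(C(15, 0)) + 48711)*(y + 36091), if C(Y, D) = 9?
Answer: 2676100849086008821/1522212720 ≈ 1.7580e+9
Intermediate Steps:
y = -24383903/260950752 (y = -(-366/23208 - 6437/(-8433))/8 = -(-366*1/23208 - 6437*(-1/8433))/8 = -(-61/3868 + 6437/8433)/8 = -1/8*24383903/32618844 = -24383903/260950752 ≈ -0.093443)
F(W) = 2*W/(61 + W) (F(W) = (2*W)/(61 + W) = 2*W/(61 + W))
(F(C(15, 0)) + 48711)*(y + 36091) = (2*9/(61 + 9) + 48711)*(-24383903/260950752 + 36091) = (2*9/70 + 48711)*(9417949206529/260950752) = (2*9*(1/70) + 48711)*(9417949206529/260950752) = (9/35 + 48711)*(9417949206529/260950752) = (1704894/35)*(9417949206529/260950752) = 2676100849086008821/1522212720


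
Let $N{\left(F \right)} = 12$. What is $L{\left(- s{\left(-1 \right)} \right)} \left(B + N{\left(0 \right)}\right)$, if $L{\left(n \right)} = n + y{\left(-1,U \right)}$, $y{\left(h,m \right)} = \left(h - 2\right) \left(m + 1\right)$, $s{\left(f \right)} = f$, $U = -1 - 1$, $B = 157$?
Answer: $676$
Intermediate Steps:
$U = -2$ ($U = -1 - 1 = -2$)
$y{\left(h,m \right)} = \left(1 + m\right) \left(-2 + h\right)$ ($y{\left(h,m \right)} = \left(-2 + h\right) \left(1 + m\right) = \left(1 + m\right) \left(-2 + h\right)$)
$L{\left(n \right)} = 3 + n$ ($L{\left(n \right)} = n - -3 = n + \left(-2 - 1 + 4 + 2\right) = n + 3 = 3 + n$)
$L{\left(- s{\left(-1 \right)} \right)} \left(B + N{\left(0 \right)}\right) = \left(3 - -1\right) \left(157 + 12\right) = \left(3 + 1\right) 169 = 4 \cdot 169 = 676$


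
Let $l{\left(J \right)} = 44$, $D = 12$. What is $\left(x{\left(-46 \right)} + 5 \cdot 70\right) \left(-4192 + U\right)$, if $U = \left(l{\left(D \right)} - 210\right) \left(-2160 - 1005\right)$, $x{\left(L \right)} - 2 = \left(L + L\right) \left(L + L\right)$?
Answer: $4594881568$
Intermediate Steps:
$x{\left(L \right)} = 2 + 4 L^{2}$ ($x{\left(L \right)} = 2 + \left(L + L\right) \left(L + L\right) = 2 + 2 L 2 L = 2 + 4 L^{2}$)
$U = 525390$ ($U = \left(44 - 210\right) \left(-2160 - 1005\right) = \left(-166\right) \left(-3165\right) = 525390$)
$\left(x{\left(-46 \right)} + 5 \cdot 70\right) \left(-4192 + U\right) = \left(\left(2 + 4 \left(-46\right)^{2}\right) + 5 \cdot 70\right) \left(-4192 + 525390\right) = \left(\left(2 + 4 \cdot 2116\right) + 350\right) 521198 = \left(\left(2 + 8464\right) + 350\right) 521198 = \left(8466 + 350\right) 521198 = 8816 \cdot 521198 = 4594881568$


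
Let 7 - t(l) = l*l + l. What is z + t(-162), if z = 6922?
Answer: -19153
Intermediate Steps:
t(l) = 7 - l - l² (t(l) = 7 - (l*l + l) = 7 - (l² + l) = 7 - (l + l²) = 7 + (-l - l²) = 7 - l - l²)
z + t(-162) = 6922 + (7 - 1*(-162) - 1*(-162)²) = 6922 + (7 + 162 - 1*26244) = 6922 + (7 + 162 - 26244) = 6922 - 26075 = -19153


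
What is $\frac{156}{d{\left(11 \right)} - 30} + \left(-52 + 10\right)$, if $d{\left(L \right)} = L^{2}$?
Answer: $- \frac{282}{7} \approx -40.286$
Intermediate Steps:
$\frac{156}{d{\left(11 \right)} - 30} + \left(-52 + 10\right) = \frac{156}{11^{2} - 30} + \left(-52 + 10\right) = \frac{156}{121 - 30} - 42 = \frac{156}{91} - 42 = 156 \cdot \frac{1}{91} - 42 = \frac{12}{7} - 42 = - \frac{282}{7}$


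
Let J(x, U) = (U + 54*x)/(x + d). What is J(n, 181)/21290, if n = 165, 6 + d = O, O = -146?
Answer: 9091/276770 ≈ 0.032847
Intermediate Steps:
d = -152 (d = -6 - 146 = -152)
J(x, U) = (U + 54*x)/(-152 + x) (J(x, U) = (U + 54*x)/(x - 152) = (U + 54*x)/(-152 + x))
J(n, 181)/21290 = ((181 + 54*165)/(-152 + 165))/21290 = ((181 + 8910)/13)*(1/21290) = ((1/13)*9091)*(1/21290) = (9091/13)*(1/21290) = 9091/276770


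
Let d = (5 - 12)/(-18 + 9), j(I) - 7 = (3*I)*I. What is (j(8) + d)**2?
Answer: 3232804/81 ≈ 39911.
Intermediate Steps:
j(I) = 7 + 3*I**2 (j(I) = 7 + (3*I)*I = 7 + 3*I**2)
d = 7/9 (d = -7/(-9) = -7*(-1/9) = 7/9 ≈ 0.77778)
(j(8) + d)**2 = ((7 + 3*8**2) + 7/9)**2 = ((7 + 3*64) + 7/9)**2 = ((7 + 192) + 7/9)**2 = (199 + 7/9)**2 = (1798/9)**2 = 3232804/81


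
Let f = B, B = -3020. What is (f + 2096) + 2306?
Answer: 1382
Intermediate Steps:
f = -3020
(f + 2096) + 2306 = (-3020 + 2096) + 2306 = -924 + 2306 = 1382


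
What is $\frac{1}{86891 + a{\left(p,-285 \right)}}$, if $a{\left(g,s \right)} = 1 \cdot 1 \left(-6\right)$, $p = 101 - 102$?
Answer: $\frac{1}{86885} \approx 1.1509 \cdot 10^{-5}$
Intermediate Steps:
$p = -1$
$a{\left(g,s \right)} = -6$ ($a{\left(g,s \right)} = 1 \left(-6\right) = -6$)
$\frac{1}{86891 + a{\left(p,-285 \right)}} = \frac{1}{86891 - 6} = \frac{1}{86885}$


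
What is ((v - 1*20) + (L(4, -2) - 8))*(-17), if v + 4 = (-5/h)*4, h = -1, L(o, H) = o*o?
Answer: -68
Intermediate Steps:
L(o, H) = o**2
v = 16 (v = -4 + (-5/(-1))*4 = -4 - 1*(-5)*4 = -4 + 5*4 = -4 + 20 = 16)
((v - 1*20) + (L(4, -2) - 8))*(-17) = ((16 - 1*20) + (4**2 - 8))*(-17) = ((16 - 20) + (16 - 8))*(-17) = (-4 + 8)*(-17) = 4*(-17) = -68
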